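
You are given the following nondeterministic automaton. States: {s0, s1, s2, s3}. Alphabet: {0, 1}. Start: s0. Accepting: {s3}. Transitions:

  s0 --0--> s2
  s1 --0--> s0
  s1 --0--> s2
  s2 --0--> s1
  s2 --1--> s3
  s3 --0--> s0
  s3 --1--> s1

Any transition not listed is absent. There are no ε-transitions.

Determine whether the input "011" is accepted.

No

Start in {s0}.
Read '0': s0→{s2}; now {s2}.
Read '1': s2→{s3}; now {s3}.
Read '1': s3→{s1}; now {s1}.
The final set {s1} contains no accepting state.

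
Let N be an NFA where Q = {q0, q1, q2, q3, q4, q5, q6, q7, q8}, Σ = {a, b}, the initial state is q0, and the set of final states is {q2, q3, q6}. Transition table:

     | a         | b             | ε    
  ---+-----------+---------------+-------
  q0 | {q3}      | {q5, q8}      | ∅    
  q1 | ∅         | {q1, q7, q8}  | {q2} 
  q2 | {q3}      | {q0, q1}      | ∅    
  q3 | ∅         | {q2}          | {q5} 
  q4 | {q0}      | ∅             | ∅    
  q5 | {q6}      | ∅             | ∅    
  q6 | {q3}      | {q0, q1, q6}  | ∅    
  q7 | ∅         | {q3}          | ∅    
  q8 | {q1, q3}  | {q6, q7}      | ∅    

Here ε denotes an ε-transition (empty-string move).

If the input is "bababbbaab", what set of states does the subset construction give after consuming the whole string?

Start in {q0}.
Read 'b': {q0} → {q5, q8}.
Read 'a': {q5, q8} → {q1, q2, q3, q5, q6}.
Read 'b': {q1, q2, q3, q5, q6} → {q0, q1, q2, q6, q7, q8}.
Read 'a': {q0, q1, q2, q6, q7, q8} → {q1, q2, q3, q5}.
Read 'b': {q1, q2, q3, q5} → {q0, q1, q2, q7, q8}.
Read 'b': {q0, q1, q2, q7, q8} → {q0, q1, q2, q3, q5, q6, q7, q8}.
Read 'b': {q0, q1, q2, q3, q5, q6, q7, q8} → {q0, q1, q2, q3, q5, q6, q7, q8}.
Read 'a': {q0, q1, q2, q3, q5, q6, q7, q8} → {q1, q2, q3, q5, q6}.
Read 'a': {q1, q2, q3, q5, q6} → {q3, q5, q6}.
Read 'b': {q3, q5, q6} → {q0, q1, q2, q6}.

{q0, q1, q2, q6}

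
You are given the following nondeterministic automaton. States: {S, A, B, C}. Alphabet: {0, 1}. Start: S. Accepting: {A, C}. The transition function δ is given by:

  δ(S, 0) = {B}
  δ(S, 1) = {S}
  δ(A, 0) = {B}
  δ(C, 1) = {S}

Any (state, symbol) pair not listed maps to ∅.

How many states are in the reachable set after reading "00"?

Start in {S}.
Read '0': {S} → {B}.
Read '0': {B} → ∅.
That set has 0 states.

0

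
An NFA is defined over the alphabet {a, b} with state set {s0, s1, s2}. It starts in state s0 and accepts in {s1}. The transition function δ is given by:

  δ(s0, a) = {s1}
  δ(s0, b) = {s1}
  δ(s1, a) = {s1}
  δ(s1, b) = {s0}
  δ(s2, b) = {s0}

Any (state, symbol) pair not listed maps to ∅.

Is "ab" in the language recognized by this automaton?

Start in {s0}.
Read 'a': s0→{s1}; now {s1}.
Read 'b': s1→{s0}; now {s0}.
The final set {s0} contains no accepting state.

No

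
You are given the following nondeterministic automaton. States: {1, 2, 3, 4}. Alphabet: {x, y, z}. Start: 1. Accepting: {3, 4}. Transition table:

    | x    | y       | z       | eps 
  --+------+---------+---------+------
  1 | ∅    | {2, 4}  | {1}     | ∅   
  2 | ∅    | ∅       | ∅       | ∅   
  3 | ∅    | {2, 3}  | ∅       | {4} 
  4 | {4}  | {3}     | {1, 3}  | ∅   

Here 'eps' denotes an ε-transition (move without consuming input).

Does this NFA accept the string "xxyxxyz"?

Start in {1}.
Read 'x': {1} → ∅.
The set is empty and remains empty for the remaining 6 symbols.
The final set ∅ contains no accepting state.

No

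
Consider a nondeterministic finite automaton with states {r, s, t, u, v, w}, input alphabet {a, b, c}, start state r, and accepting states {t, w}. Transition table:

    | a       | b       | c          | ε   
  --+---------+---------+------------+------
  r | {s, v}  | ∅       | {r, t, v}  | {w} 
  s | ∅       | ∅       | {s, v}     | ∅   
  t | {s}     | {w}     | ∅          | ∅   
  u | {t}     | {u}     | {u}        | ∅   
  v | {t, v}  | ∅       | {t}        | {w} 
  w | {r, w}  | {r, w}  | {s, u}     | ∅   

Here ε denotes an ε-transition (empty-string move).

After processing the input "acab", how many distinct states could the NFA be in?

2

Start: ε-closure({r}) = {r, w}.
Read 'a': r→{s, v}, w→{r, w}; now {r, s, v, w}.
Read 'c': r→{r, t, v}, s→{s, v}, v→{t}, w→{s, u}; union {r, s, t, u, v}; ε-closure = {r, s, t, u, v, w}.
Read 'a': r→{s, v}, s→∅, t→{s}, u→{t}, v→{t, v}, w→{r, w}; now {r, s, t, v, w}.
Read 'b': r→∅, s→∅, t→{w}, v→∅, w→{r, w}; now {r, w}.
That set has 2 states.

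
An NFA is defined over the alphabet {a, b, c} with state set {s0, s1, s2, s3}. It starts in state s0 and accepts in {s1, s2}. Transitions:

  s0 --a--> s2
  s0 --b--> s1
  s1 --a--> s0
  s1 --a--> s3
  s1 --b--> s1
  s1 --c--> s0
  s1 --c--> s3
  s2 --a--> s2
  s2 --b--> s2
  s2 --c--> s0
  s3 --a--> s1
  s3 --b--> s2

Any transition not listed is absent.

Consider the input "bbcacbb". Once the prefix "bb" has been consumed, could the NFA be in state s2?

No

Start in {s0}.
Read 'b': {s0} → {s1}.
Read 'b': {s1} → {s1}.
State s2 is not in {s1}.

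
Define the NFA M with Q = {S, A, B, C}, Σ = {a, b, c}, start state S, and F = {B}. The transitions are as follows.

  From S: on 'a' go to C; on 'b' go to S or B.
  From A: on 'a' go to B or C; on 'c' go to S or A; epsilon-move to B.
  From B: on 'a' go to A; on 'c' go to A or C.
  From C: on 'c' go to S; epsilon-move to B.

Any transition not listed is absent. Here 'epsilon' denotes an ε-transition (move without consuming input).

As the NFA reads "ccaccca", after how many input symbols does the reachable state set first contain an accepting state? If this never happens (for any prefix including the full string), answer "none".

Start in {S}.
Read 'c': S→∅; now ∅.
The set is empty and remains empty for the remaining 6 symbols.
No reachable set along the way intersects F.

none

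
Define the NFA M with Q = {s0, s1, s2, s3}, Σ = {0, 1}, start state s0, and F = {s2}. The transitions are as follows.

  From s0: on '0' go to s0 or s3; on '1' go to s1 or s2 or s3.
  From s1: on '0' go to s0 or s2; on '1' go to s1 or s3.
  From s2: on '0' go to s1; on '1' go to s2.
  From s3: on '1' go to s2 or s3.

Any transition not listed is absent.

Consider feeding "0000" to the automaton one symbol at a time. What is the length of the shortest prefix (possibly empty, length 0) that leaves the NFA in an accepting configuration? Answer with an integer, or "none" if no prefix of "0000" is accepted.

none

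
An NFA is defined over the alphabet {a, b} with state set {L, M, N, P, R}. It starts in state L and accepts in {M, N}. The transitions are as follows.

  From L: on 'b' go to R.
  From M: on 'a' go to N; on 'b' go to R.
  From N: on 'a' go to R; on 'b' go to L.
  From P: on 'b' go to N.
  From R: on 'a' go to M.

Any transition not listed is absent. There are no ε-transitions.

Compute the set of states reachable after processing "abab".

∅

Start in {L}.
Read 'a': L→∅; now ∅.
The set is empty and remains empty for the remaining 3 symbols.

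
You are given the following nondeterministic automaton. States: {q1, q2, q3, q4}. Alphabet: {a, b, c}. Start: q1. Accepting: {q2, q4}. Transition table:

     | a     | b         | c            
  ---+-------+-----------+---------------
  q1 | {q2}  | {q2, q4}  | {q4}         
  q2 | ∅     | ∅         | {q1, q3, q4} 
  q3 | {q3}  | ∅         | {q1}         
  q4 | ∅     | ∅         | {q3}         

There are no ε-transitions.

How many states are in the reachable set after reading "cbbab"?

0

Start in {q1}.
Read 'c': {q1} → {q4}.
Read 'b': {q4} → ∅.
The set is empty and remains empty for the remaining 3 symbols.
That set has 0 states.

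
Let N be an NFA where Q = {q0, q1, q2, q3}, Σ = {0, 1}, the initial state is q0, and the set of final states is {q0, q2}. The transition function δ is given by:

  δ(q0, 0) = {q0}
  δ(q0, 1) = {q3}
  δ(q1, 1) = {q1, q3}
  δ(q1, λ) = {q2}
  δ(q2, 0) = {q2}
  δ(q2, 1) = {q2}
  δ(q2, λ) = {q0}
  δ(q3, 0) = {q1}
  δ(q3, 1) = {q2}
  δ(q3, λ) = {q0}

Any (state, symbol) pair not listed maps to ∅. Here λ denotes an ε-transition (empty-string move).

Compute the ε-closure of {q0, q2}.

Begin with {q0, q2}.
No ε-moves leave this set, so the closure equals the set itself.

{q0, q2}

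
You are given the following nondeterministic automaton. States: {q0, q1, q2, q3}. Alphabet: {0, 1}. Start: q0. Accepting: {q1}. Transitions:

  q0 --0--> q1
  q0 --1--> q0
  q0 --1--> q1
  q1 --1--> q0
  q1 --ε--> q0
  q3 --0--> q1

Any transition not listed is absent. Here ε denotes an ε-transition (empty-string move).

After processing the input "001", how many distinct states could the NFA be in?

2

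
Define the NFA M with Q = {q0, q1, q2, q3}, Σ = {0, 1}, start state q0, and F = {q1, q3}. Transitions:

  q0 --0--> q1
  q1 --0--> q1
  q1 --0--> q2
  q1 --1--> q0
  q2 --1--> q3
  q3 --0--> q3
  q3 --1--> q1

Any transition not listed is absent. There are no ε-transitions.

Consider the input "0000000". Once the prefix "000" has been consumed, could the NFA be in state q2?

Yes

Start in {q0}.
Read '0': q0→{q1}; now {q1}.
Read '0': q1→{q1, q2}; now {q1, q2}.
Read '0': q1→{q1, q2}, q2→∅; now {q1, q2}.
State q2 is in {q1, q2}.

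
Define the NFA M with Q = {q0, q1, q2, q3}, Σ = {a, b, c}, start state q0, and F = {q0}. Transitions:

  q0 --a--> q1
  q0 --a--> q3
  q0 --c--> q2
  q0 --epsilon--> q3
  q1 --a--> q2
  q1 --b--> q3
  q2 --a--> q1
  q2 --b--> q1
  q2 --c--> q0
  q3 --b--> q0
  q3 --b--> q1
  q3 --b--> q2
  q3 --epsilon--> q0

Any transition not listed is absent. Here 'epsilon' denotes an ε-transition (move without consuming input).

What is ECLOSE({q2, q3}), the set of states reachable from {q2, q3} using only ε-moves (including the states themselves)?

{q0, q2, q3}

Begin with {q2, q3}.
ε-move q3 → q0; add q0.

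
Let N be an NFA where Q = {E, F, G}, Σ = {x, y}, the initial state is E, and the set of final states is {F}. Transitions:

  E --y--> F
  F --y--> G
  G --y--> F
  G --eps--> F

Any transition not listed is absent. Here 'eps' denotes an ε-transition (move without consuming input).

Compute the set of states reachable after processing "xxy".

Start in {E}.
Read 'x': E→∅; now ∅.
The set is empty and remains empty for the remaining 2 symbols.

∅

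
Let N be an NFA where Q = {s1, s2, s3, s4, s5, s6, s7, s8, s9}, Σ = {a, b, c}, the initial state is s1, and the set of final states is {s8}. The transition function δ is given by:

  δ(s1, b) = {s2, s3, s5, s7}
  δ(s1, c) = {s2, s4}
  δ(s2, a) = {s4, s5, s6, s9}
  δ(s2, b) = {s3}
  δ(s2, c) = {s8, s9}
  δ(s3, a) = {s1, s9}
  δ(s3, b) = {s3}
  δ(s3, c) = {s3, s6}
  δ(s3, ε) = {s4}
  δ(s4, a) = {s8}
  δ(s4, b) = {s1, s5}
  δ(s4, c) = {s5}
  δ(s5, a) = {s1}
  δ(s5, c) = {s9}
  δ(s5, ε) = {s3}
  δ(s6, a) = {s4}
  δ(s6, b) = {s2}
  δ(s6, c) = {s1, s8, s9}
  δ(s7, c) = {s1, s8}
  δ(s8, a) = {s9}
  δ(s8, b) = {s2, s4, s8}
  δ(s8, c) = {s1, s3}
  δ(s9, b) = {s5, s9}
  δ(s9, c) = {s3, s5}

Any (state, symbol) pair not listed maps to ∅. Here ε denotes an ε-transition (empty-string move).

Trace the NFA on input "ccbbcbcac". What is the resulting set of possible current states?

Start in {s1}.
Read 'c': {s1} → {s2, s4}.
Read 'c': {s2, s4} → {s3, s4, s5, s8, s9}.
Read 'b': {s3, s4, s5, s8, s9} → {s1, s2, s3, s4, s5, s8, s9}.
Read 'b': {s1, s2, s3, s4, s5, s8, s9} → {s1, s2, s3, s4, s5, s7, s8, s9}.
Read 'c': {s1, s2, s3, s4, s5, s7, s8, s9} → {s1, s2, s3, s4, s5, s6, s8, s9}.
Read 'b': {s1, s2, s3, s4, s5, s6, s8, s9} → {s1, s2, s3, s4, s5, s7, s8, s9}.
Read 'c': {s1, s2, s3, s4, s5, s7, s8, s9} → {s1, s2, s3, s4, s5, s6, s8, s9}.
Read 'a': {s1, s2, s3, s4, s5, s6, s8, s9} → {s1, s3, s4, s5, s6, s8, s9}.
Read 'c': {s1, s3, s4, s5, s6, s8, s9} → {s1, s2, s3, s4, s5, s6, s8, s9}.

{s1, s2, s3, s4, s5, s6, s8, s9}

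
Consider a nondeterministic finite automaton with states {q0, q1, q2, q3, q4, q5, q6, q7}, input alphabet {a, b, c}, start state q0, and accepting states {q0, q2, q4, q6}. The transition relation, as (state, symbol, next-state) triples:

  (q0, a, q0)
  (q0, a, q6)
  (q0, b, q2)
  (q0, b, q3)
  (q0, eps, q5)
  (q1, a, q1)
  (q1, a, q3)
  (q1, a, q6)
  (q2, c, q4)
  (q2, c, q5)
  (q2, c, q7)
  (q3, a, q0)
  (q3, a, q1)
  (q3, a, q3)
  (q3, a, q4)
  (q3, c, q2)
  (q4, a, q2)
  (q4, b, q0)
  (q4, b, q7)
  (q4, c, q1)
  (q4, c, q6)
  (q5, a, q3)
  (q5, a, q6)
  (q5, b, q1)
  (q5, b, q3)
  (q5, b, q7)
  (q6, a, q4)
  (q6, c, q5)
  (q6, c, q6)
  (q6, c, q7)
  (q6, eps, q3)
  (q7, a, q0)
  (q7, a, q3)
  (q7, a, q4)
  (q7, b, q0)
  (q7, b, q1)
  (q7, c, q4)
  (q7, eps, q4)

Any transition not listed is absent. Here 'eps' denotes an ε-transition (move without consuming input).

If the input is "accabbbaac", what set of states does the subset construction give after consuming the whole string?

Start: ε-closure({q0}) = {q0, q5}.
Read 'a': {q0, q5} → {q0, q3, q5, q6}.
Read 'c': {q0, q3, q5, q6} → {q2, q3, q4, q5, q6, q7}.
Read 'c': {q2, q3, q4, q5, q6, q7} → {q1, q2, q3, q4, q5, q6, q7}.
Read 'a': {q1, q2, q3, q4, q5, q6, q7} → {q0, q1, q2, q3, q4, q5, q6}.
Read 'b': {q0, q1, q2, q3, q4, q5, q6} → {q0, q1, q2, q3, q4, q5, q7}.
Read 'b': {q0, q1, q2, q3, q4, q5, q7} → {q0, q1, q2, q3, q4, q5, q7}.
Read 'b': {q0, q1, q2, q3, q4, q5, q7} → {q0, q1, q2, q3, q4, q5, q7}.
Read 'a': {q0, q1, q2, q3, q4, q5, q7} → {q0, q1, q2, q3, q4, q5, q6}.
Read 'a': {q0, q1, q2, q3, q4, q5, q6} → {q0, q1, q2, q3, q4, q5, q6}.
Read 'c': {q0, q1, q2, q3, q4, q5, q6} → {q1, q2, q3, q4, q5, q6, q7}.

{q1, q2, q3, q4, q5, q6, q7}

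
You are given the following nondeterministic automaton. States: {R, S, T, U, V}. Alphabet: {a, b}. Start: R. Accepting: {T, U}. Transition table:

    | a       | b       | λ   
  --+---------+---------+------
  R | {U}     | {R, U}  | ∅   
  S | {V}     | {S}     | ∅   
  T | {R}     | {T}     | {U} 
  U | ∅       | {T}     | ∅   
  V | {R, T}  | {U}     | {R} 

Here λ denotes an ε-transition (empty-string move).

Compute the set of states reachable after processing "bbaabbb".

Start in {R}.
Read 'b': R→{R, U}; now {R, U}.
Read 'b': R→{R, U}, U→{T}; now {R, T, U}.
Read 'a': R→{U}, T→{R}, U→∅; now {R, U}.
Read 'a': R→{U}, U→∅; now {U}.
Read 'b': U→{T}; union {T}; ε-closure = {T, U}.
Read 'b': T→{T}, U→{T}; union {T}; ε-closure = {T, U}.
Read 'b': T→{T}, U→{T}; union {T}; ε-closure = {T, U}.

{T, U}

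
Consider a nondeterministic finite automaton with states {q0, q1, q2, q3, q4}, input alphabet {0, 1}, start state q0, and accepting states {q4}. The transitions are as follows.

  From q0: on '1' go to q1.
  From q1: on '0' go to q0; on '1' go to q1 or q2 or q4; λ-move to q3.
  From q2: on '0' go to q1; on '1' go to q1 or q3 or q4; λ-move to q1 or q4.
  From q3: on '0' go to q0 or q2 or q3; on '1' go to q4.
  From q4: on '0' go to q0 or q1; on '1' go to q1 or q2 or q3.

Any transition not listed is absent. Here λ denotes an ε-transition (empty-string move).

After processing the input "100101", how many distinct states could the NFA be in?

4

Start in {q0}.
Read '1': q0→{q1}; union {q1}; ε-closure = {q1, q3}.
Read '0': q1→{q0}, q3→{q0, q2, q3}; union {q0, q2, q3}; ε-closure = {q0, q1, q2, q3, q4}.
Read '0': q0→∅, q1→{q0}, q2→{q1}, q3→{q0, q2, q3}, q4→{q0, q1}; union {q0, q1, q2, q3}; ε-closure = {q0, q1, q2, q3, q4}.
Read '1': q0→{q1}, q1→{q1, q2, q4}, q2→{q1, q3, q4}, q3→{q4}, q4→{q1, q2, q3}; now {q1, q2, q3, q4}.
Read '0': q1→{q0}, q2→{q1}, q3→{q0, q2, q3}, q4→{q0, q1}; union {q0, q1, q2, q3}; ε-closure = {q0, q1, q2, q3, q4}.
Read '1': q0→{q1}, q1→{q1, q2, q4}, q2→{q1, q3, q4}, q3→{q4}, q4→{q1, q2, q3}; now {q1, q2, q3, q4}.
That set has 4 states.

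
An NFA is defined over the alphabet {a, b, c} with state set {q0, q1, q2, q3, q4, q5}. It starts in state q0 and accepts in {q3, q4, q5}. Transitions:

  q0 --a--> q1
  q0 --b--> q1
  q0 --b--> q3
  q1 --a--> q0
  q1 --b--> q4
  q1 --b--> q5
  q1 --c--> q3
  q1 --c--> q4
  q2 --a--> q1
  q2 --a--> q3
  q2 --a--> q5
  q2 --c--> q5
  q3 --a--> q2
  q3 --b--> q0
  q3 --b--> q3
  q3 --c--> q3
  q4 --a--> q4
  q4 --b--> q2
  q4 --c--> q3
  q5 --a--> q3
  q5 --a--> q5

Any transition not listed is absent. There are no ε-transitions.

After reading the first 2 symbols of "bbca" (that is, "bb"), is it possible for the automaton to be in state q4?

Start in {q0}.
Read 'b': q0→{q1, q3}; now {q1, q3}.
Read 'b': q1→{q4, q5}, q3→{q0, q3}; now {q0, q3, q4, q5}.
State q4 is in {q0, q3, q4, q5}.

Yes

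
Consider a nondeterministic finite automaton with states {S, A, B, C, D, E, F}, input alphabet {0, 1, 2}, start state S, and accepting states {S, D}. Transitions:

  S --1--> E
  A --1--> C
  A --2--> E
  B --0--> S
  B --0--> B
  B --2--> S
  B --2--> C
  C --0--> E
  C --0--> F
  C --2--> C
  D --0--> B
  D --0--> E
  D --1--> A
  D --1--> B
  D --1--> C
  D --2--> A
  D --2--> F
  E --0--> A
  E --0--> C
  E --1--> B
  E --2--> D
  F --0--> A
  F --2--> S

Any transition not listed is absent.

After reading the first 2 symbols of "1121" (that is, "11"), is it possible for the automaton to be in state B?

Yes

Start in {S}.
Read '1': {S} → {E}.
Read '1': {E} → {B}.
State B is in {B}.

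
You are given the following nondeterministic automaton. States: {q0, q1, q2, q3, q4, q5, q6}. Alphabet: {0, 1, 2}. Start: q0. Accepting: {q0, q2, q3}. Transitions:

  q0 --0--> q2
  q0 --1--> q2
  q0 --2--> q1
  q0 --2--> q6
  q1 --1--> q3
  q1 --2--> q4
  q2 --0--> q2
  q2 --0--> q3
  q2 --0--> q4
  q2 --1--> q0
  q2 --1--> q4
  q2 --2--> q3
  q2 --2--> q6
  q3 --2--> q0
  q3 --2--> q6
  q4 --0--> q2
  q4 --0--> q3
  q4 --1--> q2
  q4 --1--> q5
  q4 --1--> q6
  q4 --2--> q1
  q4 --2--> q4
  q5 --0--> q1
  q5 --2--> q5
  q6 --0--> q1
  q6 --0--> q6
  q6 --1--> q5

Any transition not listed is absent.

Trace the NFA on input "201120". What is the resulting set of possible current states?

Start in {q0}.
Read '2': {q0} → {q1, q6}.
Read '0': {q1, q6} → {q1, q6}.
Read '1': {q1, q6} → {q3, q5}.
Read '1': {q3, q5} → ∅.
The set is empty and remains empty for the remaining 2 symbols.

∅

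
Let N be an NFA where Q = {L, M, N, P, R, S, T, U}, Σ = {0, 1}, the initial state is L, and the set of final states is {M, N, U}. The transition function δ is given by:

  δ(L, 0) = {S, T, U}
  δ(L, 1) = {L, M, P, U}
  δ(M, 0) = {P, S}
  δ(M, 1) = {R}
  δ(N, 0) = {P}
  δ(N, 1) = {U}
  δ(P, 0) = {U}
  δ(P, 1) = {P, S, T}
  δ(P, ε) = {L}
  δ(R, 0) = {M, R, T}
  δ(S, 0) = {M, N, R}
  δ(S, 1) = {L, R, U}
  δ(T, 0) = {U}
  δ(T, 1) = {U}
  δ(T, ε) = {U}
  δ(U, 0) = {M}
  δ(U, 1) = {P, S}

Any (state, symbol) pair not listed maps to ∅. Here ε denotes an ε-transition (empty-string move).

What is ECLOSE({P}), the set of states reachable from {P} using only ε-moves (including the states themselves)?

{L, P}

Begin with {P}.
ε-move P → L; add L.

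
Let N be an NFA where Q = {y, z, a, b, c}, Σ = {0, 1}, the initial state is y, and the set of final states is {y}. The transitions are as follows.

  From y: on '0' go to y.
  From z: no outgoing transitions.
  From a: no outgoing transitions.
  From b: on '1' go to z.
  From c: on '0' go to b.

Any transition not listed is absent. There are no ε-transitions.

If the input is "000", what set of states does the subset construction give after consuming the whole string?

{y}

Start in {y}.
Read '0': y→{y}; now {y}.
Read '0': y→{y}; now {y}.
Read '0': y→{y}; now {y}.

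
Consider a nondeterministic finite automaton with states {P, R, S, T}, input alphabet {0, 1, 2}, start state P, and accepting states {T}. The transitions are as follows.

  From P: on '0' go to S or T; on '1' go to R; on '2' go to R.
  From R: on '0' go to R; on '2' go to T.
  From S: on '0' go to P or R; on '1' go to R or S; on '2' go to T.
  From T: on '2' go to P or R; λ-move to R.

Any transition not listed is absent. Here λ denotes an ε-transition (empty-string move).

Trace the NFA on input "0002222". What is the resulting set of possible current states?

{P, R, T}

Start in {P}.
Read '0': P→{S, T}; union {S, T}; ε-closure = {R, S, T}.
Read '0': R→{R}, S→{P, R}, T→∅; now {P, R}.
Read '0': P→{S, T}, R→{R}; now {R, S, T}.
Read '2': R→{T}, S→{T}, T→{P, R}; now {P, R, T}.
Read '2': P→{R}, R→{T}, T→{P, R}; now {P, R, T}.
Read '2': P→{R}, R→{T}, T→{P, R}; now {P, R, T}.
Read '2': P→{R}, R→{T}, T→{P, R}; now {P, R, T}.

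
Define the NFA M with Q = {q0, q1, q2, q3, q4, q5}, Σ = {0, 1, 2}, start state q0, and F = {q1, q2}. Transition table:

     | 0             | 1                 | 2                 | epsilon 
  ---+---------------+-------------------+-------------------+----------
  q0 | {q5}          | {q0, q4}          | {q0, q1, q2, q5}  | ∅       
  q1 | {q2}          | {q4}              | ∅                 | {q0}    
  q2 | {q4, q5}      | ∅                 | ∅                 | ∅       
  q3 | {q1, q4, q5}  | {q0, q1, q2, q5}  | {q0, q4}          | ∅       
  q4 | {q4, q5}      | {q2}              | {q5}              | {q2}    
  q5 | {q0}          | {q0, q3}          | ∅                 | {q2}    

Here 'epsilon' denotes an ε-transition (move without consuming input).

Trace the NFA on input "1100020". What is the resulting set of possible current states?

{q0, q2, q4, q5}

Start in {q0}.
Read '1': q0→{q0, q4}; union {q0, q4}; ε-closure = {q0, q2, q4}.
Read '1': q0→{q0, q4}, q2→∅, q4→{q2}; now {q0, q2, q4}.
Read '0': q0→{q5}, q2→{q4, q5}, q4→{q4, q5}; union {q4, q5}; ε-closure = {q2, q4, q5}.
Read '0': q2→{q4, q5}, q4→{q4, q5}, q5→{q0}; union {q0, q4, q5}; ε-closure = {q0, q2, q4, q5}.
Read '0': q0→{q5}, q2→{q4, q5}, q4→{q4, q5}, q5→{q0}; union {q0, q4, q5}; ε-closure = {q0, q2, q4, q5}.
Read '2': q0→{q0, q1, q2, q5}, q2→∅, q4→{q5}, q5→∅; now {q0, q1, q2, q5}.
Read '0': q0→{q5}, q1→{q2}, q2→{q4, q5}, q5→{q0}; now {q0, q2, q4, q5}.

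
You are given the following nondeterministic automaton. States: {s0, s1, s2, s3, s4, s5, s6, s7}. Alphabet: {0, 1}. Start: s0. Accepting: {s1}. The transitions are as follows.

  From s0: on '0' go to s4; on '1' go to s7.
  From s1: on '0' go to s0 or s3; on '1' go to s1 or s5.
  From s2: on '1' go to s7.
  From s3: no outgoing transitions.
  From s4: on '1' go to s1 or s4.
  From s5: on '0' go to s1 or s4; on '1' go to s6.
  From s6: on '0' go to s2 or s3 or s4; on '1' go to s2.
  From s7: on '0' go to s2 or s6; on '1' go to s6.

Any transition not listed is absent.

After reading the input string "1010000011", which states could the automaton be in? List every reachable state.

Start in {s0}.
Read '1': s0→{s7}; now {s7}.
Read '0': s7→{s2, s6}; now {s2, s6}.
Read '1': s2→{s7}, s6→{s2}; now {s2, s7}.
Read '0': s2→∅, s7→{s2, s6}; now {s2, s6}.
Read '0': s2→∅, s6→{s2, s3, s4}; now {s2, s3, s4}.
Read '0': s2→∅, s3→∅, s4→∅; now ∅.
The set is empty and remains empty for the remaining 4 symbols.

∅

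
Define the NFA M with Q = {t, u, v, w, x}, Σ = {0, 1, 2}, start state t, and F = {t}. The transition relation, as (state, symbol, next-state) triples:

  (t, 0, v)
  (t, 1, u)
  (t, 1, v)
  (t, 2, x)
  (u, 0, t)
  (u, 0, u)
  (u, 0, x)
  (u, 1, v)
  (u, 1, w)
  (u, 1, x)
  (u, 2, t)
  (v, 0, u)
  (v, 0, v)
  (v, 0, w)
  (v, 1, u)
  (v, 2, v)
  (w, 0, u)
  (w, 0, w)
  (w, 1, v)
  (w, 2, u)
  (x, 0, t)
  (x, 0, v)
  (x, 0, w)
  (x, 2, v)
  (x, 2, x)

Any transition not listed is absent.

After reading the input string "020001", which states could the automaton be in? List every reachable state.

{u, v, w, x}

Start in {t}.
Read '0': t→{v}; now {v}.
Read '2': v→{v}; now {v}.
Read '0': v→{u, v, w}; now {u, v, w}.
Read '0': u→{t, u, x}, v→{u, v, w}, w→{u, w}; now {t, u, v, w, x}.
Read '0': t→{v}, u→{t, u, x}, v→{u, v, w}, w→{u, w}, x→{t, v, w}; now {t, u, v, w, x}.
Read '1': t→{u, v}, u→{v, w, x}, v→{u}, w→{v}, x→∅; now {u, v, w, x}.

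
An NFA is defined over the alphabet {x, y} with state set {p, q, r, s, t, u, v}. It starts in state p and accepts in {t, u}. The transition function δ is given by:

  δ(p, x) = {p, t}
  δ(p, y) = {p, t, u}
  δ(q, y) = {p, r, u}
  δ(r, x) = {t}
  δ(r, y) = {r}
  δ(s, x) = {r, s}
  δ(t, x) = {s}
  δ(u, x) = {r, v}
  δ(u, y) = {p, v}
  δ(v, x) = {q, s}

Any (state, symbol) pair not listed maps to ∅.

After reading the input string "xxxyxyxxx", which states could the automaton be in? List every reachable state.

{p, r, s, t}

Start in {p}.
Read 'x': {p} → {p, t}.
Read 'x': {p, t} → {p, s, t}.
Read 'x': {p, s, t} → {p, r, s, t}.
Read 'y': {p, r, s, t} → {p, r, t, u}.
Read 'x': {p, r, t, u} → {p, r, s, t, v}.
Read 'y': {p, r, s, t, v} → {p, r, t, u}.
Read 'x': {p, r, t, u} → {p, r, s, t, v}.
Read 'x': {p, r, s, t, v} → {p, q, r, s, t}.
Read 'x': {p, q, r, s, t} → {p, r, s, t}.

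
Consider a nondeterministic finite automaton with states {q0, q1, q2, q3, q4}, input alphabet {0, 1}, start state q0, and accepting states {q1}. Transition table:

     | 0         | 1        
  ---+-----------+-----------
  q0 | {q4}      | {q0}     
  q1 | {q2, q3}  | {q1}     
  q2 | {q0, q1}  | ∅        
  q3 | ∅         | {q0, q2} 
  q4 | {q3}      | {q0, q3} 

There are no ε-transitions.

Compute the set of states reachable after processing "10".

Start in {q0}.
Read '1': q0→{q0}; now {q0}.
Read '0': q0→{q4}; now {q4}.

{q4}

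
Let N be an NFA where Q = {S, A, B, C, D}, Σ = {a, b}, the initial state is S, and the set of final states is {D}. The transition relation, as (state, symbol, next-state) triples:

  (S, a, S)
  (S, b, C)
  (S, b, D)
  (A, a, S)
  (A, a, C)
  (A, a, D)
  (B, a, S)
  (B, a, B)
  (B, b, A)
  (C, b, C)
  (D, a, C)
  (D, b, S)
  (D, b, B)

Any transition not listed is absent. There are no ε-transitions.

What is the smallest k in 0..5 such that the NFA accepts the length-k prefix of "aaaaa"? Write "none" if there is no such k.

Start in {S}.
Read 'a': {S} → {S}.
Read 'a': {S} → {S}.
Read 'a': {S} → {S}.
Read 'a': {S} → {S}.
Read 'a': {S} → {S}.
No reachable set along the way intersects F.

none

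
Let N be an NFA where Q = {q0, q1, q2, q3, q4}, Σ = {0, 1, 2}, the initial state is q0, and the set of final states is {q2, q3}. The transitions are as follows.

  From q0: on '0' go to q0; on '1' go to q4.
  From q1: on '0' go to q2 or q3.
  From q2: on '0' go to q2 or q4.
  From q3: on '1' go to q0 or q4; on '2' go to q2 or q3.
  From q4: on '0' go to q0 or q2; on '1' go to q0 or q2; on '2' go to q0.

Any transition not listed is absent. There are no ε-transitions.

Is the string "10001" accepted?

Yes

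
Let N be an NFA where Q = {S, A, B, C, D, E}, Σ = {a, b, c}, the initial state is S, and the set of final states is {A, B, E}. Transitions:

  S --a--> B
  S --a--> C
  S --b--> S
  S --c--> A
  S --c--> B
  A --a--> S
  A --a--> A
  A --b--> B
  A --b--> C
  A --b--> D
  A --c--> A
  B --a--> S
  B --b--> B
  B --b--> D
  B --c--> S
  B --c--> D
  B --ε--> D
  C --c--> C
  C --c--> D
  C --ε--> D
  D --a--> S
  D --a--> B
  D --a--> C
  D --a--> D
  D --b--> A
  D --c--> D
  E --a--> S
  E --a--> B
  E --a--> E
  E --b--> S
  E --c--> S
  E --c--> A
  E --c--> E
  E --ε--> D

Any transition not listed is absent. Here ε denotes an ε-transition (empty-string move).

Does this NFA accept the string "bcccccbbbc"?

Yes

Start in {S}.
Read 'b': {S} → {S}.
Read 'c': {S} → {A, B, D}.
Read 'c': {A, B, D} → {S, A, D}.
Read 'c': {S, A, D} → {A, B, D}.
Read 'c': {A, B, D} → {S, A, D}.
Read 'c': {S, A, D} → {A, B, D}.
Read 'b': {A, B, D} → {A, B, C, D}.
Read 'b': {A, B, C, D} → {A, B, C, D}.
Read 'b': {A, B, C, D} → {A, B, C, D}.
Read 'c': {A, B, C, D} → {S, A, C, D}.
The final set {S, A, C, D} contains the accepting state A.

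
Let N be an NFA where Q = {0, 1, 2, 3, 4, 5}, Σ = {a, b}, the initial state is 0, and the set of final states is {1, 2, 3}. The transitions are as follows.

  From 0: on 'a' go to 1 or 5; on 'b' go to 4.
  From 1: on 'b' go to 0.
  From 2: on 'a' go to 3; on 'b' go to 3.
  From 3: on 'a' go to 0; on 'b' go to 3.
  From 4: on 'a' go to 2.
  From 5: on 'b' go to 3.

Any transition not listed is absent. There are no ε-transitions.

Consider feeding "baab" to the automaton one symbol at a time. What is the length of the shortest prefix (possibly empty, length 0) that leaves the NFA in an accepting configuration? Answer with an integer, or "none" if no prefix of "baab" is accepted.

Start in {0}.
Read 'b': 0→{4}; now {4}.
Read 'a': 4→{2}; now {2}.
None of the earlier sets intersect F, but {2} does.

2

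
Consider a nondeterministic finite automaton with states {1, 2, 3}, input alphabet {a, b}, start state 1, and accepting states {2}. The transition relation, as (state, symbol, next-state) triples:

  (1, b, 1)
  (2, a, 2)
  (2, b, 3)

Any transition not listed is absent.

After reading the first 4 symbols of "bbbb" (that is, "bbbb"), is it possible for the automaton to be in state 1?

Yes

Start in {1}.
Read 'b': 1→{1}; now {1}.
Read 'b': 1→{1}; now {1}.
Read 'b': 1→{1}; now {1}.
Read 'b': 1→{1}; now {1}.
State 1 is in {1}.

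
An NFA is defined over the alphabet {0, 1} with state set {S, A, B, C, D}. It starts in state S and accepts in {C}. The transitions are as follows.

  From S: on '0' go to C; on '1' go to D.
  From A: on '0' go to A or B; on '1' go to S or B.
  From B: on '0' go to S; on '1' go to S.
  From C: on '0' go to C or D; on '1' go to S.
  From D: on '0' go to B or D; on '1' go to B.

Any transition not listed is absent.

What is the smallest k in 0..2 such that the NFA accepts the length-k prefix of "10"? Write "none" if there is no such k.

Start in {S}.
Read '1': {S} → {D}.
Read '0': {D} → {B, D}.
No reachable set along the way intersects F.

none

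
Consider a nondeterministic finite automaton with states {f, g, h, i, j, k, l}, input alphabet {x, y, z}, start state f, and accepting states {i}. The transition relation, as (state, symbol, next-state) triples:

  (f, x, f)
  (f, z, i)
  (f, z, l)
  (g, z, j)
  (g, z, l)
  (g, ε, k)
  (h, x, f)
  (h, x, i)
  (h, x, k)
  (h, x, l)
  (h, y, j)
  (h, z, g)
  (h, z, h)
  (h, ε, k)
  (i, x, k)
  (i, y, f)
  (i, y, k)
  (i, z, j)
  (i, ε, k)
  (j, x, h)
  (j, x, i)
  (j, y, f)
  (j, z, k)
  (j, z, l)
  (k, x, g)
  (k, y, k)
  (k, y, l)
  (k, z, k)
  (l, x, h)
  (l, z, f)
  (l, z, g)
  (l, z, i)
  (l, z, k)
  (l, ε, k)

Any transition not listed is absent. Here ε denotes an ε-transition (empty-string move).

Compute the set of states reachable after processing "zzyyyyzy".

Start in {f}.
Read 'z': {f} → {i, k, l}.
Read 'z': {i, k, l} → {f, g, i, j, k}.
Read 'y': {f, g, i, j, k} → {f, k, l}.
Read 'y': {f, k, l} → {k, l}.
Read 'y': {k, l} → {k, l}.
Read 'y': {k, l} → {k, l}.
Read 'z': {k, l} → {f, g, i, k}.
Read 'y': {f, g, i, k} → {f, k, l}.

{f, k, l}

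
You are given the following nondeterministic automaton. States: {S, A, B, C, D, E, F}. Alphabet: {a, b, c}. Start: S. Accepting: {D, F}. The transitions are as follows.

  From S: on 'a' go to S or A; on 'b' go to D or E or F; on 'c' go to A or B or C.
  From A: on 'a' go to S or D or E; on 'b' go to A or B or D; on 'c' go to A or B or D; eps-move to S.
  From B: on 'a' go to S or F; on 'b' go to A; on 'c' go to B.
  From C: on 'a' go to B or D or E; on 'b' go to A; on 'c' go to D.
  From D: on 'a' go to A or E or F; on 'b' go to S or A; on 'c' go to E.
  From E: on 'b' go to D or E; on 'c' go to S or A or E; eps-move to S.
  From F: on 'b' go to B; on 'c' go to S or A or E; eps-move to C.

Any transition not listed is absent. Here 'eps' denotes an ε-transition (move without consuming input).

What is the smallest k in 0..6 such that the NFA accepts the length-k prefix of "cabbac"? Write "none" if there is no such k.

2

Start in {S}.
Read 'c': {S} → {S, A, B, C}.
Read 'a': {S, A, B, C} → {S, A, B, C, D, E, F}.
None of the earlier sets intersect F, but {S, A, B, C, D, E, F} does.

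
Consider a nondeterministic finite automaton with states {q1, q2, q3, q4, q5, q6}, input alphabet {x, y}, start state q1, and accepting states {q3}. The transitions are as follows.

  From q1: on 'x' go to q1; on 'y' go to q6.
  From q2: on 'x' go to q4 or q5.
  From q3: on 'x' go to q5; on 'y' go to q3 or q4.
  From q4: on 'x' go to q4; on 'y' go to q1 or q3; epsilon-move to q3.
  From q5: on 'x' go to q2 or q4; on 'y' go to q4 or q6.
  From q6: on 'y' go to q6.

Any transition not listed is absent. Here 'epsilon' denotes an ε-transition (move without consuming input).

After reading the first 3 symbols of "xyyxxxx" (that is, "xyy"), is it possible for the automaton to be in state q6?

Yes

Start in {q1}.
Read 'x': {q1} → {q1}.
Read 'y': {q1} → {q6}.
Read 'y': {q6} → {q6}.
State q6 is in {q6}.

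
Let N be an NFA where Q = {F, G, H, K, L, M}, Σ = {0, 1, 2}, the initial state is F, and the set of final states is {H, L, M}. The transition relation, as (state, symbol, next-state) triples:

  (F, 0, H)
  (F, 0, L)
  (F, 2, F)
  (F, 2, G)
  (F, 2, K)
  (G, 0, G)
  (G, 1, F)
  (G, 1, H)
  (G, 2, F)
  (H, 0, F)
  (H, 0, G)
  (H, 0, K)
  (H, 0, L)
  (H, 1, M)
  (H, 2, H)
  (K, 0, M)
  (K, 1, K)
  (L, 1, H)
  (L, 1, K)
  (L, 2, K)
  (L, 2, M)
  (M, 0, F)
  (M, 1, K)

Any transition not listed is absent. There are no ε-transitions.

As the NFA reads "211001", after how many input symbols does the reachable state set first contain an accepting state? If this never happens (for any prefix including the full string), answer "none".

Start in {F}.
Read '2': F→{F, G, K}; now {F, G, K}.
Read '1': F→∅, G→{F, H}, K→{K}; now {F, H, K}.
None of the earlier sets intersect F, but {F, H, K} does.

2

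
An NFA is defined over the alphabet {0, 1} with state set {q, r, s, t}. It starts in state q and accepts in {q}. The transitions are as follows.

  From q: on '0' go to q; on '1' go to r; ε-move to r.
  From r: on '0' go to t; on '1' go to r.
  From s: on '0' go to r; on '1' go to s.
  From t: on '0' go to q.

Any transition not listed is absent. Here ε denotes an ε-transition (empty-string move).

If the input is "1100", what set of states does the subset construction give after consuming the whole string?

{q, r}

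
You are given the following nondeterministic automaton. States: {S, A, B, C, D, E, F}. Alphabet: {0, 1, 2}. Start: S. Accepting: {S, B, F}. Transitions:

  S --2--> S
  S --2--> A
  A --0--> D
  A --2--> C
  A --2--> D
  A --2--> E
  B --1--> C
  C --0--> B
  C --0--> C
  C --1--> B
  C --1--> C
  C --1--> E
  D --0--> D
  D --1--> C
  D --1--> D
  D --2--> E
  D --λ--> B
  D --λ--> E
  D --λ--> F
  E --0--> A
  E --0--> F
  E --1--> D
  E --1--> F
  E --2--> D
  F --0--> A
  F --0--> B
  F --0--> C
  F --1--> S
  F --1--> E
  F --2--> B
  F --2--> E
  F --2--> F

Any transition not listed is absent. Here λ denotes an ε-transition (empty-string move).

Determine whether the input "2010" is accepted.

Yes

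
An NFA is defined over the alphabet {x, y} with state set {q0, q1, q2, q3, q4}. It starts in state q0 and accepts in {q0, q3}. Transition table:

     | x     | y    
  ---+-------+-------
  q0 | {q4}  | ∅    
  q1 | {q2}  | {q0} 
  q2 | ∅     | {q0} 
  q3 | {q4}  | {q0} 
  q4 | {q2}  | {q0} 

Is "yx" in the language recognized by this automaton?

No

Start in {q0}.
Read 'y': q0→∅; now ∅.
The set is empty and remains empty for the remaining 1 symbol.
The final set ∅ contains no accepting state.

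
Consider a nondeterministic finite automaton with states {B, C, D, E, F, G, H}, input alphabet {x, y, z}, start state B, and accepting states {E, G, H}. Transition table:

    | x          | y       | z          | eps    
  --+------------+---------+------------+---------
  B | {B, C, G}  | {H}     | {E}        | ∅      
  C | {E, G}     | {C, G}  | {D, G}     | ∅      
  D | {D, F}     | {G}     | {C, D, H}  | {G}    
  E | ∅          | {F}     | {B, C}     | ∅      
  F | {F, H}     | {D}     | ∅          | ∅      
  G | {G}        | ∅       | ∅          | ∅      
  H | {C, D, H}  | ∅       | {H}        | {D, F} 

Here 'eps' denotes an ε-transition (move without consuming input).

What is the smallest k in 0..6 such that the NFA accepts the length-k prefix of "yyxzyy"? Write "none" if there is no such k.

1

Start in {B}.
Read 'y': {B} → {D, F, G, H}.
None of the earlier sets intersect F, but {D, F, G, H} does.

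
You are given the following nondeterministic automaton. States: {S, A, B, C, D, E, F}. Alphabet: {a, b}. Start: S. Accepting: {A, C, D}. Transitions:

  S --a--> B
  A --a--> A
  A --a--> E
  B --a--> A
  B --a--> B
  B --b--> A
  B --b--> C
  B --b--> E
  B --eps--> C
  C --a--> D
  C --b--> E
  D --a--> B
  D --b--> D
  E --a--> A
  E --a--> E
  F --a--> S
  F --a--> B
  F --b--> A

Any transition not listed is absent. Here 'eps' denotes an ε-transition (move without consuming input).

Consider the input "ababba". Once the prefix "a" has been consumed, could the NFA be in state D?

No

Start in {S}.
Read 'a': {S} → {B, C}.
State D is not in {B, C}.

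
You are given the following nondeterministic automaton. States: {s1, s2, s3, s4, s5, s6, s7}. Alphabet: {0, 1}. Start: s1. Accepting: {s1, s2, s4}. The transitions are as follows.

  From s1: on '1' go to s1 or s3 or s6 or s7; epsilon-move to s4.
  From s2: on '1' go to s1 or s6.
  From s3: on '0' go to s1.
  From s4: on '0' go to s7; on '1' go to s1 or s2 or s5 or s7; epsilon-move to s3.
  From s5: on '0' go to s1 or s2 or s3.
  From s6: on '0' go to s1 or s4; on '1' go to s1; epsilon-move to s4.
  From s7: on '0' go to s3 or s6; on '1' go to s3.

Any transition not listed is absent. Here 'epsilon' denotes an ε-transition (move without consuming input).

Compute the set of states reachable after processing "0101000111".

{s1, s2, s3, s4, s5, s6, s7}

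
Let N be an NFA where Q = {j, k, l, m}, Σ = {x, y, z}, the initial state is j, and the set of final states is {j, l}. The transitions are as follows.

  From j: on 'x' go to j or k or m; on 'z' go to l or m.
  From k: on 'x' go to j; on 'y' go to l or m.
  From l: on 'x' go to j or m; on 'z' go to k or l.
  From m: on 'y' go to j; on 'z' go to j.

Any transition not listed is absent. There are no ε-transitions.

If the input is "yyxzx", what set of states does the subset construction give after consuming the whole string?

∅

Start in {j}.
Read 'y': j→∅; now ∅.
The set is empty and remains empty for the remaining 4 symbols.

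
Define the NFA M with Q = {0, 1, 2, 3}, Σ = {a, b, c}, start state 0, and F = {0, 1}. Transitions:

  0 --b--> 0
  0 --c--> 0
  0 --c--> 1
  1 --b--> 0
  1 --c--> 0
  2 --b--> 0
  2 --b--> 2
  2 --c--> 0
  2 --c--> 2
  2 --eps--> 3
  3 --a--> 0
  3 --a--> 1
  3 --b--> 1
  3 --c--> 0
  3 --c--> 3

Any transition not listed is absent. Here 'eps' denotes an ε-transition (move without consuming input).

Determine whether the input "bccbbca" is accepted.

No

Start in {0}.
Read 'b': {0} → {0}.
Read 'c': {0} → {0, 1}.
Read 'c': {0, 1} → {0, 1}.
Read 'b': {0, 1} → {0}.
Read 'b': {0} → {0}.
Read 'c': {0} → {0, 1}.
Read 'a': {0, 1} → ∅.
The final set ∅ contains no accepting state.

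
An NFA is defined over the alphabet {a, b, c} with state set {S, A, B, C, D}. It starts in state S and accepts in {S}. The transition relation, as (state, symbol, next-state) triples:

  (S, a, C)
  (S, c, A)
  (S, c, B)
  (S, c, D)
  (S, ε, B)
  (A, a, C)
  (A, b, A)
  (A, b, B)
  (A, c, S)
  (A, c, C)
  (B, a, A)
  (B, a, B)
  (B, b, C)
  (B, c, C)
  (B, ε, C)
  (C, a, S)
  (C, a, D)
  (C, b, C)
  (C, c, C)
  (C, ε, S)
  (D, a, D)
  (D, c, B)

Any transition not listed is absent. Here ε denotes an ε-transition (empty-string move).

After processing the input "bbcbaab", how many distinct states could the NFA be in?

4

Start: ε-closure({S}) = {S, B, C}.
Read 'b': S→∅, B→{C}, C→{C}; union {C}; ε-closure = {S, B, C}.
Read 'b': S→∅, B→{C}, C→{C}; union {C}; ε-closure = {S, B, C}.
Read 'c': S→{A, B, D}, B→{C}, C→{C}; union {A, B, C, D}; ε-closure = {S, A, B, C, D}.
Read 'b': S→∅, A→{A, B}, B→{C}, C→{C}, D→∅; union {A, B, C}; ε-closure = {S, A, B, C}.
Read 'a': S→{C}, A→{C}, B→{A, B}, C→{S, D}; now {S, A, B, C, D}.
Read 'a': S→{C}, A→{C}, B→{A, B}, C→{S, D}, D→{D}; now {S, A, B, C, D}.
Read 'b': S→∅, A→{A, B}, B→{C}, C→{C}, D→∅; union {A, B, C}; ε-closure = {S, A, B, C}.
That set has 4 states.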